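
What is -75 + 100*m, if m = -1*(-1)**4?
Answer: -175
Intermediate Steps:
m = -1 (m = -1*1 = -1)
-75 + 100*m = -75 + 100*(-1) = -75 - 100 = -175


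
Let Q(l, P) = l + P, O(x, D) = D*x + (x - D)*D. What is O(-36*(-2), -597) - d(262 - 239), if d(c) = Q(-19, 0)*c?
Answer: -441940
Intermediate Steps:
O(x, D) = D*x + D*(x - D)
Q(l, P) = P + l
d(c) = -19*c (d(c) = (0 - 19)*c = -19*c)
O(-36*(-2), -597) - d(262 - 239) = -597*(-1*(-597) + 2*(-36*(-2))) - (-19)*(262 - 239) = -597*(597 + 2*72) - (-19)*23 = -597*(597 + 144) - 1*(-437) = -597*741 + 437 = -442377 + 437 = -441940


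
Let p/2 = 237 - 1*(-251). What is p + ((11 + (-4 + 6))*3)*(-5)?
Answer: 781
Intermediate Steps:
p = 976 (p = 2*(237 - 1*(-251)) = 2*(237 + 251) = 2*488 = 976)
p + ((11 + (-4 + 6))*3)*(-5) = 976 + ((11 + (-4 + 6))*3)*(-5) = 976 + ((11 + 2)*3)*(-5) = 976 + (13*3)*(-5) = 976 + 39*(-5) = 976 - 195 = 781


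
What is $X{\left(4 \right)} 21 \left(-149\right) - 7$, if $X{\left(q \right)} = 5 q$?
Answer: $-62587$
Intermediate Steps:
$X{\left(4 \right)} 21 \left(-149\right) - 7 = 5 \cdot 4 \cdot 21 \left(-149\right) - 7 = 20 \cdot 21 \left(-149\right) - 7 = 420 \left(-149\right) - 7 = -62580 - 7 = -62587$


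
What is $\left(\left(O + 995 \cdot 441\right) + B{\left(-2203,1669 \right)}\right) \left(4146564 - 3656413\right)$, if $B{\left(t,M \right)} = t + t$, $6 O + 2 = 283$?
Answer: $\frac{1277634948865}{6} \approx 2.1294 \cdot 10^{11}$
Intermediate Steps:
$O = \frac{281}{6}$ ($O = - \frac{1}{3} + \frac{1}{6} \cdot 283 = - \frac{1}{3} + \frac{283}{6} = \frac{281}{6} \approx 46.833$)
$B{\left(t,M \right)} = 2 t$
$\left(\left(O + 995 \cdot 441\right) + B{\left(-2203,1669 \right)}\right) \left(4146564 - 3656413\right) = \left(\left(\frac{281}{6} + 995 \cdot 441\right) + 2 \left(-2203\right)\right) \left(4146564 - 3656413\right) = \left(\left(\frac{281}{6} + 438795\right) - 4406\right) 490151 = \left(\frac{2633051}{6} - 4406\right) 490151 = \frac{2606615}{6} \cdot 490151 = \frac{1277634948865}{6}$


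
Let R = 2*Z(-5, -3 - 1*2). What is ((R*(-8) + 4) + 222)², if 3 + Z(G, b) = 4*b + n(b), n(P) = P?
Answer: 454276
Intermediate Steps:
Z(G, b) = -3 + 5*b (Z(G, b) = -3 + (4*b + b) = -3 + 5*b)
R = -56 (R = 2*(-3 + 5*(-3 - 1*2)) = 2*(-3 + 5*(-3 - 2)) = 2*(-3 + 5*(-5)) = 2*(-3 - 25) = 2*(-28) = -56)
((R*(-8) + 4) + 222)² = ((-56*(-8) + 4) + 222)² = ((448 + 4) + 222)² = (452 + 222)² = 674² = 454276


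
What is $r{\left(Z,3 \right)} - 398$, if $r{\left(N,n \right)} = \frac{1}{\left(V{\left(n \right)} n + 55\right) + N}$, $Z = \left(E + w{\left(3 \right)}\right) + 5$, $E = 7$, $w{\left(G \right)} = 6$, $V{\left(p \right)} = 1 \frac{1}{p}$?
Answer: $- \frac{29451}{74} \approx -397.99$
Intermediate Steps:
$V{\left(p \right)} = \frac{1}{p}$
$Z = 18$ ($Z = \left(7 + 6\right) + 5 = 13 + 5 = 18$)
$r{\left(N,n \right)} = \frac{1}{56 + N}$ ($r{\left(N,n \right)} = \frac{1}{\left(\frac{n}{n} + 55\right) + N} = \frac{1}{\left(1 + 55\right) + N} = \frac{1}{56 + N}$)
$r{\left(Z,3 \right)} - 398 = \frac{1}{56 + 18} - 398 = \frac{1}{74} - 398 = - \frac{29451}{74}$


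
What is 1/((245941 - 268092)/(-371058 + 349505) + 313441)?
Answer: 21553/6755616024 ≈ 3.1904e-6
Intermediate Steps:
1/((245941 - 268092)/(-371058 + 349505) + 313441) = 1/(-22151/(-21553) + 313441) = 1/(-22151*(-1/21553) + 313441) = 1/(22151/21553 + 313441) = 1/(6755616024/21553) = 21553/6755616024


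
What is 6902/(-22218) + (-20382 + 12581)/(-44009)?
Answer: -9316250/69842283 ≈ -0.13339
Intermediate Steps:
6902/(-22218) + (-20382 + 12581)/(-44009) = 6902*(-1/22218) - 7801*(-1/44009) = -493/1587 + 7801/44009 = -9316250/69842283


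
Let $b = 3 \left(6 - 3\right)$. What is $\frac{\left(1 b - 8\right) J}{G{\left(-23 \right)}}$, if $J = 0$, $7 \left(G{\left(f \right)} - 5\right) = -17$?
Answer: $0$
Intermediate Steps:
$G{\left(f \right)} = \frac{18}{7}$ ($G{\left(f \right)} = 5 + \frac{1}{7} \left(-17\right) = 5 - \frac{17}{7} = \frac{18}{7}$)
$b = 9$ ($b = 3 \cdot 3 = 9$)
$\frac{\left(1 b - 8\right) J}{G{\left(-23 \right)}} = \frac{\left(1 \cdot 9 - 8\right) 0}{\frac{18}{7}} = \left(9 - 8\right) 0 \cdot \frac{7}{18} = 1 \cdot 0 \cdot \frac{7}{18} = 0 \cdot \frac{7}{18} = 0$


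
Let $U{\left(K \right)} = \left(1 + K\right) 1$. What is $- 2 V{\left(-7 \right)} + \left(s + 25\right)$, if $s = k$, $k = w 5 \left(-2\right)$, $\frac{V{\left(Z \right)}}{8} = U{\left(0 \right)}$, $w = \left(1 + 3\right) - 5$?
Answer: $19$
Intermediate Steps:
$w = -1$ ($w = 4 - 5 = -1$)
$U{\left(K \right)} = 1 + K$
$V{\left(Z \right)} = 8$ ($V{\left(Z \right)} = 8 \left(1 + 0\right) = 8 \cdot 1 = 8$)
$k = 10$ ($k = \left(-1\right) 5 \left(-2\right) = \left(-5\right) \left(-2\right) = 10$)
$s = 10$
$- 2 V{\left(-7 \right)} + \left(s + 25\right) = \left(-2\right) 8 + \left(10 + 25\right) = -16 + 35 = 19$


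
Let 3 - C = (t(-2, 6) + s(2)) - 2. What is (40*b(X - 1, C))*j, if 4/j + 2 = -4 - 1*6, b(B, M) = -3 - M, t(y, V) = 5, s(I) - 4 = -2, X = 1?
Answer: 40/3 ≈ 13.333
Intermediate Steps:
s(I) = 2 (s(I) = 4 - 2 = 2)
C = -2 (C = 3 - ((5 + 2) - 2) = 3 - (7 - 2) = 3 - 1*5 = 3 - 5 = -2)
j = -⅓ (j = 4/(-2 + (-4 - 1*6)) = 4/(-2 + (-4 - 6)) = 4/(-2 - 10) = 4/(-12) = 4*(-1/12) = -⅓ ≈ -0.33333)
(40*b(X - 1, C))*j = (40*(-3 - 1*(-2)))*(-⅓) = (40*(-3 + 2))*(-⅓) = (40*(-1))*(-⅓) = -40*(-⅓) = 40/3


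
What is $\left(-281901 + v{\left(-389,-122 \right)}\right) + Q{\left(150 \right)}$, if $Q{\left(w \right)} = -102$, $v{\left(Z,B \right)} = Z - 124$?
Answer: $-282516$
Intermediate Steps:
$v{\left(Z,B \right)} = -124 + Z$
$\left(-281901 + v{\left(-389,-122 \right)}\right) + Q{\left(150 \right)} = \left(-281901 - 513\right) - 102 = -282414 - 102 = -282516$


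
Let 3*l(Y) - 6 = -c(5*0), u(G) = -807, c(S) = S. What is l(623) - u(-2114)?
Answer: 809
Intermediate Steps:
l(Y) = 2 (l(Y) = 2 + (-5*0)/3 = 2 + (-1*0)/3 = 2 + (⅓)*0 = 2 + 0 = 2)
l(623) - u(-2114) = 2 - 1*(-807) = 2 + 807 = 809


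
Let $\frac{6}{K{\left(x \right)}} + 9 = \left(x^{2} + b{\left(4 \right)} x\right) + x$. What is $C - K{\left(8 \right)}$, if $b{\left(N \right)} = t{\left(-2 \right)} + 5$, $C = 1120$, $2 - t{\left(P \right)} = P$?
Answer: $\frac{50398}{45} \approx 1120.0$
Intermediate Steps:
$t{\left(P \right)} = 2 - P$
$b{\left(N \right)} = 9$ ($b{\left(N \right)} = \left(2 - -2\right) + 5 = \left(2 + 2\right) + 5 = 4 + 5 = 9$)
$K{\left(x \right)} = \frac{6}{-9 + x^{2} + 10 x}$ ($K{\left(x \right)} = \frac{6}{-9 + \left(\left(x^{2} + 9 x\right) + x\right)} = \frac{6}{-9 + \left(x^{2} + 10 x\right)} = \frac{6}{-9 + x^{2} + 10 x}$)
$C - K{\left(8 \right)} = 1120 - \frac{6}{-9 + 8^{2} + 10 \cdot 8} = 1120 - \frac{6}{-9 + 64 + 80} = 1120 - \frac{6}{135} = 1120 - 6 \cdot \frac{1}{135} = 1120 - \frac{2}{45} = \frac{50398}{45}$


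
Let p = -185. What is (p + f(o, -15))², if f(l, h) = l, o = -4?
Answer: 35721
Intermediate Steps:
(p + f(o, -15))² = (-185 - 4)² = (-189)² = 35721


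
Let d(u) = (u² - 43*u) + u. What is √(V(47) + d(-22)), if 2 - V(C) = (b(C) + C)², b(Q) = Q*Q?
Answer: I*√5088126 ≈ 2255.7*I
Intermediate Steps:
d(u) = u² - 42*u
b(Q) = Q²
V(C) = 2 - (C + C²)² (V(C) = 2 - (C² + C)² = 2 - (C + C²)²)
√(V(47) + d(-22)) = √((2 - 1*47²*(1 + 47)²) - 22*(-42 - 22)) = √((2 - 1*2209*48²) - 22*(-64)) = √((2 - 1*2209*2304) + 1408) = √((2 - 5089536) + 1408) = √(-5089534 + 1408) = √(-5088126) = I*√5088126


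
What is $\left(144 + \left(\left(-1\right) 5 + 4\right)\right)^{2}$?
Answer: $20449$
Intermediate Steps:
$\left(144 + \left(\left(-1\right) 5 + 4\right)\right)^{2} = \left(144 + \left(-5 + 4\right)\right)^{2} = \left(144 - 1\right)^{2} = 143^{2} = 20449$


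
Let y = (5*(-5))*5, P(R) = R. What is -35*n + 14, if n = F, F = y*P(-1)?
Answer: -4361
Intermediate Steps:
y = -125 (y = -25*5 = -125)
F = 125 (F = -125*(-1) = 125)
n = 125
-35*n + 14 = -35*125 + 14 = -4375 + 14 = -4361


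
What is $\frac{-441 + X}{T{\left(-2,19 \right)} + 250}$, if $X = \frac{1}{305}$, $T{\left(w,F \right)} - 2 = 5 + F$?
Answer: $- \frac{1462}{915} \approx -1.5978$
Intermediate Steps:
$T{\left(w,F \right)} = 7 + F$ ($T{\left(w,F \right)} = 2 + \left(5 + F\right) = 7 + F$)
$X = \frac{1}{305} \approx 0.0032787$
$\frac{-441 + X}{T{\left(-2,19 \right)} + 250} = \frac{-441 + \frac{1}{305}}{\left(7 + 19\right) + 250} = - \frac{134504}{305 \left(26 + 250\right)} = - \frac{134504}{305 \cdot 276} = \left(- \frac{134504}{305}\right) \frac{1}{276} = - \frac{1462}{915}$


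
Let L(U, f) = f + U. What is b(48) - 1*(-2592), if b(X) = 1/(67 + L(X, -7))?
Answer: 279937/108 ≈ 2592.0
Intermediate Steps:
L(U, f) = U + f
b(X) = 1/(60 + X) (b(X) = 1/(67 + (X - 7)) = 1/(67 + (-7 + X)) = 1/(60 + X))
b(48) - 1*(-2592) = 1/(60 + 48) - 1*(-2592) = 1/108 + 2592 = 279937/108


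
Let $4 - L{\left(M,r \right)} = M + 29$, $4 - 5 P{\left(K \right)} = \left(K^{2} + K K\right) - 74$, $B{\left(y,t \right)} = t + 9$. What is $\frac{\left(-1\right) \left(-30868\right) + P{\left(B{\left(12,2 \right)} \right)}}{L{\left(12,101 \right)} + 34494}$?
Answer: $\frac{154176}{172285} \approx 0.89489$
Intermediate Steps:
$B{\left(y,t \right)} = 9 + t$
$P{\left(K \right)} = \frac{78}{5} - \frac{2 K^{2}}{5}$ ($P{\left(K \right)} = \frac{4}{5} - \frac{\left(K^{2} + K K\right) - 74}{5} = \frac{4}{5} - \frac{\left(K^{2} + K^{2}\right) - 74}{5} = \frac{4}{5} - \frac{2 K^{2} - 74}{5} = \frac{4}{5} - \frac{-74 + 2 K^{2}}{5} = \frac{4}{5} - \left(- \frac{74}{5} + \frac{2 K^{2}}{5}\right) = \frac{78}{5} - \frac{2 K^{2}}{5}$)
$L{\left(M,r \right)} = -25 - M$ ($L{\left(M,r \right)} = 4 - \left(M + 29\right) = 4 - \left(29 + M\right) = -25 - M$)
$\frac{\left(-1\right) \left(-30868\right) + P{\left(B{\left(12,2 \right)} \right)}}{L{\left(12,101 \right)} + 34494} = \frac{\left(-1\right) \left(-30868\right) + \left(\frac{78}{5} - \frac{2 \left(9 + 2\right)^{2}}{5}\right)}{\left(-25 - 12\right) + 34494} = \frac{30868 + \left(\frac{78}{5} - \frac{2 \cdot 11^{2}}{5}\right)}{\left(-25 - 12\right) + 34494} = \frac{30868 + \left(\frac{78}{5} - \frac{242}{5}\right)}{-37 + 34494} = \frac{30868 + \left(\frac{78}{5} - \frac{242}{5}\right)}{34457} = \left(30868 - \frac{164}{5}\right) \frac{1}{34457} = \frac{154176}{5} \cdot \frac{1}{34457} = \frac{154176}{172285}$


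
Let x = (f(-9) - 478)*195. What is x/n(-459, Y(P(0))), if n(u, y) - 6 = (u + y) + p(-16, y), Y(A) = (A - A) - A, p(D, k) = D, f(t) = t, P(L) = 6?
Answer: 18993/95 ≈ 199.93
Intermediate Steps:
Y(A) = -A (Y(A) = 0 - A = -A)
n(u, y) = -10 + u + y (n(u, y) = 6 + ((u + y) - 16) = 6 + (-16 + u + y) = -10 + u + y)
x = -94965 (x = (-9 - 478)*195 = -487*195 = -94965)
x/n(-459, Y(P(0))) = -94965/(-10 - 459 - 1*6) = -94965/(-10 - 459 - 6) = -94965/(-475) = -94965*(-1/475) = 18993/95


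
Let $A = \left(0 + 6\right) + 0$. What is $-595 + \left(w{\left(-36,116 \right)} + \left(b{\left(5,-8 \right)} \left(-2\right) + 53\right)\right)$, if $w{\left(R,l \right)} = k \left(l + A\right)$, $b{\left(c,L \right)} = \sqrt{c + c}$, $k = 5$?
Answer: $68 - 2 \sqrt{10} \approx 61.675$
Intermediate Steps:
$A = 6$ ($A = 6 + 0 = 6$)
$b{\left(c,L \right)} = \sqrt{2} \sqrt{c}$ ($b{\left(c,L \right)} = \sqrt{2 c} = \sqrt{2} \sqrt{c}$)
$w{\left(R,l \right)} = 30 + 5 l$ ($w{\left(R,l \right)} = 5 \left(l + 6\right) = 5 \left(6 + l\right) = 30 + 5 l$)
$-595 + \left(w{\left(-36,116 \right)} + \left(b{\left(5,-8 \right)} \left(-2\right) + 53\right)\right) = -595 + \left(\left(30 + 5 \cdot 116\right) + \left(\sqrt{2} \sqrt{5} \left(-2\right) + 53\right)\right) = -595 + \left(\left(30 + 580\right) + \left(\sqrt{10} \left(-2\right) + 53\right)\right) = -595 + \left(610 + \left(- 2 \sqrt{10} + 53\right)\right) = -595 + \left(610 + \left(53 - 2 \sqrt{10}\right)\right) = -595 + \left(663 - 2 \sqrt{10}\right) = 68 - 2 \sqrt{10}$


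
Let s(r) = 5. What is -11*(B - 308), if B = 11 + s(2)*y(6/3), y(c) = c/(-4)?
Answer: 6589/2 ≈ 3294.5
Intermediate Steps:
y(c) = -c/4 (y(c) = c*(-¼) = -c/4)
B = 17/2 (B = 11 + 5*(-3/(2*3)) = 11 + 5*(-¼*2) = 11 + 5*(-½) = 11 - 5/2 = 17/2 ≈ 8.5000)
-11*(B - 308) = -11*(17/2 - 308) = -11*(-599/2) = 6589/2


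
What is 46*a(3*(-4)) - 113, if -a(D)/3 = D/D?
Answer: -251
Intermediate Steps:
a(D) = -3 (a(D) = -3*D/D = -3*1 = -3)
46*a(3*(-4)) - 113 = 46*(-3) - 113 = -138 - 113 = -251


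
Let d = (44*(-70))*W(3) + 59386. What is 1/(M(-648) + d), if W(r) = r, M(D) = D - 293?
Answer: 1/49205 ≈ 2.0323e-5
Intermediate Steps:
M(D) = -293 + D
d = 50146 (d = (44*(-70))*3 + 59386 = -3080*3 + 59386 = -9240 + 59386 = 50146)
1/(M(-648) + d) = 1/((-293 - 648) + 50146) = 1/(-941 + 50146) = 1/49205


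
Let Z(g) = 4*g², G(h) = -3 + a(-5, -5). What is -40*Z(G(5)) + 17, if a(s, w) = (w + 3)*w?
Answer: -7823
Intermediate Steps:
a(s, w) = w*(3 + w) (a(s, w) = (3 + w)*w = w*(3 + w))
G(h) = 7 (G(h) = -3 - 5*(3 - 5) = -3 - 5*(-2) = -3 + 10 = 7)
-40*Z(G(5)) + 17 = -160*7² + 17 = -160*49 + 17 = -40*196 + 17 = -7840 + 17 = -7823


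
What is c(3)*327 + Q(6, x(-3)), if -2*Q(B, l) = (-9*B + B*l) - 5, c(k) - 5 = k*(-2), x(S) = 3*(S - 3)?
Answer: -487/2 ≈ -243.50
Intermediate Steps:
x(S) = -9 + 3*S (x(S) = 3*(-3 + S) = -9 + 3*S)
c(k) = 5 - 2*k (c(k) = 5 + k*(-2) = 5 - 2*k)
Q(B, l) = 5/2 + 9*B/2 - B*l/2 (Q(B, l) = -((-9*B + B*l) - 5)/2 = -(-5 - 9*B + B*l)/2 = 5/2 + 9*B/2 - B*l/2)
c(3)*327 + Q(6, x(-3)) = (5 - 2*3)*327 + (5/2 + (9/2)*6 - ½*6*(-9 + 3*(-3))) = (5 - 6)*327 + (5/2 + 27 - ½*6*(-9 - 9)) = -1*327 + (5/2 + 27 - ½*6*(-18)) = -327 + (5/2 + 27 + 54) = -327 + 167/2 = -487/2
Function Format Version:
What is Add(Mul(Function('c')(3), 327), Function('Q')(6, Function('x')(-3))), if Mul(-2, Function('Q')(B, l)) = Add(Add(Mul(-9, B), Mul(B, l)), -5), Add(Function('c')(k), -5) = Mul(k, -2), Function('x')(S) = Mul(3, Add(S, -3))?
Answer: Rational(-487, 2) ≈ -243.50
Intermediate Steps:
Function('x')(S) = Add(-9, Mul(3, S)) (Function('x')(S) = Mul(3, Add(-3, S)) = Add(-9, Mul(3, S)))
Function('c')(k) = Add(5, Mul(-2, k)) (Function('c')(k) = Add(5, Mul(k, -2)) = Add(5, Mul(-2, k)))
Function('Q')(B, l) = Add(Rational(5, 2), Mul(Rational(9, 2), B), Mul(Rational(-1, 2), B, l)) (Function('Q')(B, l) = Mul(Rational(-1, 2), Add(Add(Mul(-9, B), Mul(B, l)), -5)) = Mul(Rational(-1, 2), Add(-5, Mul(-9, B), Mul(B, l))) = Add(Rational(5, 2), Mul(Rational(9, 2), B), Mul(Rational(-1, 2), B, l)))
Add(Mul(Function('c')(3), 327), Function('Q')(6, Function('x')(-3))) = Add(Mul(Add(5, Mul(-2, 3)), 327), Add(Rational(5, 2), Mul(Rational(9, 2), 6), Mul(Rational(-1, 2), 6, Add(-9, Mul(3, -3))))) = Add(Mul(Add(5, -6), 327), Add(Rational(5, 2), 27, Mul(Rational(-1, 2), 6, Add(-9, -9)))) = Add(Mul(-1, 327), Add(Rational(5, 2), 27, Mul(Rational(-1, 2), 6, -18))) = Add(-327, Add(Rational(5, 2), 27, 54)) = Add(-327, Rational(167, 2)) = Rational(-487, 2)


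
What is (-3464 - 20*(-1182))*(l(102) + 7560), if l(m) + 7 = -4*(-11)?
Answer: 153277072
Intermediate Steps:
l(m) = 37 (l(m) = -7 - 4*(-11) = -7 + 44 = 37)
(-3464 - 20*(-1182))*(l(102) + 7560) = (-3464 - 20*(-1182))*(37 + 7560) = (-3464 + 23640)*7597 = 20176*7597 = 153277072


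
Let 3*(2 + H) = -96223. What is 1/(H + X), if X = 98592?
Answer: 3/199547 ≈ 1.5034e-5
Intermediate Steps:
H = -96229/3 (H = -2 + (1/3)*(-96223) = -2 - 96223/3 = -96229/3 ≈ -32076.)
1/(H + X) = 1/(-96229/3 + 98592) = 1/(199547/3) = 3/199547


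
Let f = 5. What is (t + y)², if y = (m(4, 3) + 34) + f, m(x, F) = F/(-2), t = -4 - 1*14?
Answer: 1521/4 ≈ 380.25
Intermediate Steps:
t = -18 (t = -4 - 14 = -18)
m(x, F) = -F/2 (m(x, F) = F*(-½) = -F/2)
y = 75/2 (y = (-½*3 + 34) + 5 = (-3/2 + 34) + 5 = 65/2 + 5 = 75/2 ≈ 37.500)
(t + y)² = (-18 + 75/2)² = (39/2)² = 1521/4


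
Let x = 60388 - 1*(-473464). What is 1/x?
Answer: 1/533852 ≈ 1.8732e-6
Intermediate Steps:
x = 533852 (x = 60388 + 473464 = 533852)
1/x = 1/533852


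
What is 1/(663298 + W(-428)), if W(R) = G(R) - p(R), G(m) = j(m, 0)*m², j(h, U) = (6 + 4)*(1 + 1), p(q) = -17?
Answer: 1/4326995 ≈ 2.3111e-7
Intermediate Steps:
j(h, U) = 20 (j(h, U) = 10*2 = 20)
G(m) = 20*m²
W(R) = 17 + 20*R² (W(R) = 20*R² - 1*(-17) = 20*R² + 17 = 17 + 20*R²)
1/(663298 + W(-428)) = 1/(663298 + (17 + 20*(-428)²)) = 1/(663298 + (17 + 20*183184)) = 1/(663298 + (17 + 3663680)) = 1/(663298 + 3663697) = 1/4326995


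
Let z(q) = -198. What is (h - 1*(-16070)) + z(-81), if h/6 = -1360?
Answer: 7712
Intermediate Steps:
h = -8160 (h = 6*(-1360) = -8160)
(h - 1*(-16070)) + z(-81) = (-8160 - 1*(-16070)) - 198 = (-8160 + 16070) - 198 = 7910 - 198 = 7712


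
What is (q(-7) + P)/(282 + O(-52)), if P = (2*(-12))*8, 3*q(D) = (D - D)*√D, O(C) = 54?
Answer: -4/7 ≈ -0.57143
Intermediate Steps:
q(D) = 0 (q(D) = ((D - D)*√D)/3 = (0*√D)/3 = (⅓)*0 = 0)
P = -192 (P = -24*8 = -192)
(q(-7) + P)/(282 + O(-52)) = (0 - 192)/(282 + 54) = -192/336 = -192*1/336 = -4/7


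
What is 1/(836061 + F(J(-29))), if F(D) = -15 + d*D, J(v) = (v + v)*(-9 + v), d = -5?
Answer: 1/825026 ≈ 1.2121e-6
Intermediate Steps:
J(v) = 2*v*(-9 + v) (J(v) = (2*v)*(-9 + v) = 2*v*(-9 + v))
F(D) = -15 - 5*D
1/(836061 + F(J(-29))) = 1/(836061 + (-15 - 10*(-29)*(-9 - 29))) = 1/(836061 + (-15 - 10*(-29)*(-38))) = 1/(836061 + (-15 - 5*2204)) = 1/(836061 + (-15 - 11020)) = 1/(836061 - 11035) = 1/825026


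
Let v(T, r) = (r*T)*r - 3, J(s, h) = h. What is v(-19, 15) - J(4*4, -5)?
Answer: -4273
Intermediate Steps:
v(T, r) = -3 + T*r² (v(T, r) = (T*r)*r - 3 = T*r² - 3 = -3 + T*r²)
v(-19, 15) - J(4*4, -5) = (-3 - 19*15²) - 1*(-5) = (-3 - 19*225) + 5 = (-3 - 4275) + 5 = -4278 + 5 = -4273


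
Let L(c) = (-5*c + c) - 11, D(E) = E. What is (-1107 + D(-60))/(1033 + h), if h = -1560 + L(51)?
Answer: 1167/742 ≈ 1.5728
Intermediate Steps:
L(c) = -11 - 4*c (L(c) = -4*c - 11 = -11 - 4*c)
h = -1775 (h = -1560 + (-11 - 4*51) = -1560 + (-11 - 204) = -1560 - 215 = -1775)
(-1107 + D(-60))/(1033 + h) = (-1107 - 60)/(1033 - 1775) = -1167/(-742) = -1167*(-1/742) = 1167/742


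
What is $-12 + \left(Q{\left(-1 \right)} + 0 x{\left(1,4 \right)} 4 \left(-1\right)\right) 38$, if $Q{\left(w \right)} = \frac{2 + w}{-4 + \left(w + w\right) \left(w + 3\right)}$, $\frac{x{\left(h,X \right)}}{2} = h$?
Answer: $- \frac{67}{4} \approx -16.75$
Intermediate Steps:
$x{\left(h,X \right)} = 2 h$
$Q{\left(w \right)} = \frac{2 + w}{-4 + 2 w \left(3 + w\right)}$
$-12 + \left(Q{\left(-1 \right)} + 0 x{\left(1,4 \right)} 4 \left(-1\right)\right) 38 = -12 + \left(\frac{2 - 1}{2 \left(-2 + \left(-1\right)^{2} + 3 \left(-1\right)\right)} + 0 \cdot 2 \cdot 1 \cdot 4 \left(-1\right)\right) 38 = -12 + \left(\frac{1}{2} \frac{1}{-2 + 1 - 3} \cdot 1 + 0 \cdot 2 \cdot 4 \left(-1\right)\right) 38 = -12 + \left(\frac{1}{2} \frac{1}{-4} \cdot 1 + 0 \cdot 8 \left(-1\right)\right) 38 = -12 + \left(\frac{1}{2} \left(- \frac{1}{4}\right) 1 + 0 \left(-8\right)\right) 38 = -12 + \left(- \frac{1}{8} + 0\right) 38 = -12 - \frac{19}{4} = - \frac{67}{4}$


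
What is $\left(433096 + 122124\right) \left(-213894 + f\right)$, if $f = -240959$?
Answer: $-252543482660$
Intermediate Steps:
$\left(433096 + 122124\right) \left(-213894 + f\right) = \left(433096 + 122124\right) \left(-213894 - 240959\right) = 555220 \left(-454853\right) = -252543482660$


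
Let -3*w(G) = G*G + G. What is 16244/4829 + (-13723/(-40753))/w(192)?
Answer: 8176855605297/2430827119424 ≈ 3.3638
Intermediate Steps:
w(G) = -G/3 - G**2/3 (w(G) = -(G*G + G)/3 = -(G**2 + G)/3 = -(G + G**2)/3 = -G/3 - G**2/3)
16244/4829 + (-13723/(-40753))/w(192) = 16244/4829 + (-13723/(-40753))/((-1/3*192*(1 + 192))) = 16244*(1/4829) + (-13723*(-1/40753))/((-1/3*192*193)) = 16244/4829 + (13723/40753)/(-12352) = 16244/4829 + (13723/40753)*(-1/12352) = 16244/4829 - 13723/503381056 = 8176855605297/2430827119424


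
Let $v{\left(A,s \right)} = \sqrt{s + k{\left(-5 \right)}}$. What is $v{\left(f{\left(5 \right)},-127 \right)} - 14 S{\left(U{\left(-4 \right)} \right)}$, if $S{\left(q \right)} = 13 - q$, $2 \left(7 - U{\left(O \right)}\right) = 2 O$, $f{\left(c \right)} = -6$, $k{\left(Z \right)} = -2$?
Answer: $-28 + i \sqrt{129} \approx -28.0 + 11.358 i$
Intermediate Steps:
$U{\left(O \right)} = 7 - O$ ($U{\left(O \right)} = 7 - \frac{2 O}{2} = 7 - O$)
$v{\left(A,s \right)} = \sqrt{-2 + s}$ ($v{\left(A,s \right)} = \sqrt{s - 2} = \sqrt{-2 + s}$)
$v{\left(f{\left(5 \right)},-127 \right)} - 14 S{\left(U{\left(-4 \right)} \right)} = \sqrt{-2 - 127} - 14 \left(13 - \left(7 - -4\right)\right) = \sqrt{-129} - 14 \left(13 - \left(7 + 4\right)\right) = i \sqrt{129} - 14 \left(13 - 11\right) = i \sqrt{129} - 28 = -28 + i \sqrt{129}$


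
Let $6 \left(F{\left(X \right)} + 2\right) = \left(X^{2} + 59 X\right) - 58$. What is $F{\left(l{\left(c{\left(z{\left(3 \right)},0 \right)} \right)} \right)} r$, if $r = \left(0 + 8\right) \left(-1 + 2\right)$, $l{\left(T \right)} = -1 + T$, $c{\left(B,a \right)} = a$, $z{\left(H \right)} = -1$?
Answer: $- \frac{512}{3} \approx -170.67$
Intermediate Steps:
$F{\left(X \right)} = - \frac{35}{3} + \frac{X^{2}}{6} + \frac{59 X}{6}$ ($F{\left(X \right)} = -2 + \frac{\left(X^{2} + 59 X\right) - 58}{6} = -2 + \frac{-58 + X^{2} + 59 X}{6} = -2 + \left(- \frac{29}{3} + \frac{X^{2}}{6} + \frac{59 X}{6}\right) = - \frac{35}{3} + \frac{X^{2}}{6} + \frac{59 X}{6}$)
$r = 8$ ($r = 8 \cdot 1 = 8$)
$F{\left(l{\left(c{\left(z{\left(3 \right)},0 \right)} \right)} \right)} r = \left(- \frac{35}{3} + \frac{\left(-1 + 0\right)^{2}}{6} + \frac{59 \left(-1 + 0\right)}{6}\right) 8 = \left(- \frac{35}{3} + \frac{\left(-1\right)^{2}}{6} + \frac{59}{6} \left(-1\right)\right) 8 = \left(- \frac{35}{3} + \frac{1}{6} \cdot 1 - \frac{59}{6}\right) 8 = \left(- \frac{35}{3} + \frac{1}{6} - \frac{59}{6}\right) 8 = \left(- \frac{64}{3}\right) 8 = - \frac{512}{3}$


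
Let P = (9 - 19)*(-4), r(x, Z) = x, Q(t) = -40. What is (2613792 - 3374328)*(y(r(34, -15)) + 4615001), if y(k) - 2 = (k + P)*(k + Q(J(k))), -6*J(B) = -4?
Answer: -3509538243624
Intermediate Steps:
J(B) = ⅔ (J(B) = -⅙*(-4) = ⅔)
P = 40 (P = -10*(-4) = 40)
y(k) = 2 + (-40 + k)*(40 + k) (y(k) = 2 + (k + 40)*(k - 40) = 2 + (40 + k)*(-40 + k) = 2 + (-40 + k)*(40 + k))
(2613792 - 3374328)*(y(r(34, -15)) + 4615001) = (2613792 - 3374328)*((-1598 + 34²) + 4615001) = -760536*((-1598 + 1156) + 4615001) = -760536*(-442 + 4615001) = -760536*4614559 = -3509538243624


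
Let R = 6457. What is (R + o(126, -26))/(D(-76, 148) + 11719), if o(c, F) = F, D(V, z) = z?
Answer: 6431/11867 ≈ 0.54192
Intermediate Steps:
(R + o(126, -26))/(D(-76, 148) + 11719) = (6457 - 26)/(148 + 11719) = 6431/11867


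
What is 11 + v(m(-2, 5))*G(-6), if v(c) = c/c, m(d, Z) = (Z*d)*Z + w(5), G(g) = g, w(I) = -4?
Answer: 5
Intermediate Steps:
m(d, Z) = -4 + d*Z² (m(d, Z) = (Z*d)*Z - 4 = d*Z² - 4 = -4 + d*Z²)
v(c) = 1
11 + v(m(-2, 5))*G(-6) = 11 + 1*(-6) = 11 - 6 = 5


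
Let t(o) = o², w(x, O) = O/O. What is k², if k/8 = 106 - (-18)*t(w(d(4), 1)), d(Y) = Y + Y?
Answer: 984064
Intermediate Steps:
d(Y) = 2*Y
w(x, O) = 1
k = 992 (k = 8*(106 - (-18)*1²) = 8*(106 - (-18)) = 8*(106 - 1*(-18)) = 8*(106 + 18) = 8*124 = 992)
k² = 992² = 984064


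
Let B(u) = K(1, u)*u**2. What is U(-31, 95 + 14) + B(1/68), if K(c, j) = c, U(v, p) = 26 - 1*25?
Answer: 4625/4624 ≈ 1.0002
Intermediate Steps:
U(v, p) = 1 (U(v, p) = 26 - 25 = 1)
B(u) = u**2 (B(u) = 1*u**2 = u**2)
U(-31, 95 + 14) + B(1/68) = 1 + (1/68)**2 = 1 + 1/4624 = 4625/4624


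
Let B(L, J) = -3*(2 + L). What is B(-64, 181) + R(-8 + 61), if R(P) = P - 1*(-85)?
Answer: 324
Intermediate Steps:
B(L, J) = -6 - 3*L
R(P) = 85 + P (R(P) = P + 85 = 85 + P)
B(-64, 181) + R(-8 + 61) = (-6 - 3*(-64)) + (85 + (-8 + 61)) = (-6 + 192) + (85 + 53) = 186 + 138 = 324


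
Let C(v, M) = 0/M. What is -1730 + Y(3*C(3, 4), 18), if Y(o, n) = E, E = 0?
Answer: -1730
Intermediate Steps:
C(v, M) = 0
Y(o, n) = 0
-1730 + Y(3*C(3, 4), 18) = -1730 + 0 = -1730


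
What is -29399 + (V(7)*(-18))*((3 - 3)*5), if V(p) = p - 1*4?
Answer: -29399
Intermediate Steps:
V(p) = -4 + p (V(p) = p - 4 = -4 + p)
-29399 + (V(7)*(-18))*((3 - 3)*5) = -29399 + ((-4 + 7)*(-18))*((3 - 3)*5) = -29399 + (3*(-18))*(0*5) = -29399 - 54*0 = -29399 + 0 = -29399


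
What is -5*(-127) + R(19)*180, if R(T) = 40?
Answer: 7835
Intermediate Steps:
-5*(-127) + R(19)*180 = -5*(-127) + 40*180 = 635 + 7200 = 7835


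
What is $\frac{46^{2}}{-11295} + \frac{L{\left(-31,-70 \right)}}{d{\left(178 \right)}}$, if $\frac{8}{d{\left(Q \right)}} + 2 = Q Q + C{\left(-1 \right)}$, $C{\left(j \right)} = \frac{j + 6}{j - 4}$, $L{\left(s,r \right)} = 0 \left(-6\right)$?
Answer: $- \frac{2116}{11295} \approx -0.18734$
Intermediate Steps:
$L{\left(s,r \right)} = 0$
$C{\left(j \right)} = \frac{6 + j}{-4 + j}$
$d{\left(Q \right)} = \frac{8}{-3 + Q^{2}}$ ($d{\left(Q \right)} = \frac{8}{-2 + \left(Q Q + \frac{6 - 1}{-4 - 1}\right)} = \frac{8}{-2 + \left(Q^{2} + \frac{1}{-5} \cdot 5\right)} = \frac{8}{-2 + \left(Q^{2} - 1\right)} = \frac{8}{-2 + \left(-1 + Q^{2}\right)} = \frac{8}{-3 + Q^{2}}$)
$\frac{46^{2}}{-11295} + \frac{L{\left(-31,-70 \right)}}{d{\left(178 \right)}} = \frac{46^{2}}{-11295} + \frac{0}{8 \frac{1}{-3 + 178^{2}}} = 2116 \left(- \frac{1}{11295}\right) + \frac{0}{8 \frac{1}{-3 + 31684}} = - \frac{2116}{11295} + \frac{0}{8 \cdot \frac{1}{31681}} = - \frac{2116}{11295} + \frac{0}{\frac{8}{31681}} = - \frac{2116}{11295} + 0 \cdot \frac{31681}{8} = - \frac{2116}{11295} + 0 = - \frac{2116}{11295}$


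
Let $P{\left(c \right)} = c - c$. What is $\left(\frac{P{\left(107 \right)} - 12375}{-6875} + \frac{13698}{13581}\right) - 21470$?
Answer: $- \frac{161969959}{7545} \approx -21467.0$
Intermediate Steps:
$P{\left(c \right)} = 0$
$\left(\frac{P{\left(107 \right)} - 12375}{-6875} + \frac{13698}{13581}\right) - 21470 = \left(\frac{0 - 12375}{-6875} + \frac{13698}{13581}\right) - 21470 = \left(\left(0 - 12375\right) \left(- \frac{1}{6875}\right) + 13698 \cdot \frac{1}{13581}\right) - 21470 = \left(\left(-12375\right) \left(- \frac{1}{6875}\right) + \frac{1522}{1509}\right) - 21470 = \left(\frac{9}{5} + \frac{1522}{1509}\right) - 21470 = \frac{21191}{7545} - 21470 = - \frac{161969959}{7545}$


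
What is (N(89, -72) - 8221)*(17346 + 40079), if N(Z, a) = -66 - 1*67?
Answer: -479728450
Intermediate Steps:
N(Z, a) = -133 (N(Z, a) = -66 - 67 = -133)
(N(89, -72) - 8221)*(17346 + 40079) = (-133 - 8221)*(17346 + 40079) = -8354*57425 = -479728450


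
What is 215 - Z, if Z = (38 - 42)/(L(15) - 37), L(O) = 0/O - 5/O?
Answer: 6017/28 ≈ 214.89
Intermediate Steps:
L(O) = -5/O (L(O) = 0 - 5/O = -5/O)
Z = 3/28 (Z = (38 - 42)/(-5/15 - 37) = -4/(-5*1/15 - 37) = -4/(-⅓ - 37) = -4/(-112/3) = -4*(-3/112) = 3/28 ≈ 0.10714)
215 - Z = 215 - 1*3/28 = 215 - 3/28 = 6017/28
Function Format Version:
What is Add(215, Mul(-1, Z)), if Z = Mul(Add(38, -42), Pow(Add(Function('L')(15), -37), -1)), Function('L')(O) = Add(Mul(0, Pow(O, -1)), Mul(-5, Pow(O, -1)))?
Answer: Rational(6017, 28) ≈ 214.89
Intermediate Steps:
Function('L')(O) = Mul(-5, Pow(O, -1)) (Function('L')(O) = Add(0, Mul(-5, Pow(O, -1))) = Mul(-5, Pow(O, -1)))
Z = Rational(3, 28) (Z = Mul(Add(38, -42), Pow(Add(Mul(-5, Pow(15, -1)), -37), -1)) = Mul(-4, Pow(Add(Mul(-5, Rational(1, 15)), -37), -1)) = Mul(-4, Pow(Add(Rational(-1, 3), -37), -1)) = Mul(-4, Pow(Rational(-112, 3), -1)) = Mul(-4, Rational(-3, 112)) = Rational(3, 28) ≈ 0.10714)
Add(215, Mul(-1, Z)) = Add(215, Mul(-1, Rational(3, 28))) = Add(215, Rational(-3, 28)) = Rational(6017, 28)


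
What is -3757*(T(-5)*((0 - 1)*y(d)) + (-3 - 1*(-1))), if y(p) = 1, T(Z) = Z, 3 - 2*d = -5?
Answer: -11271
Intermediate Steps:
d = 4 (d = 3/2 - 1/2*(-5) = 3/2 + 5/2 = 4)
-3757*(T(-5)*((0 - 1)*y(d)) + (-3 - 1*(-1))) = -3757*(-5*(0 - 1) + (-3 - 1*(-1))) = -3757*(-(-5) + (-3 + 1)) = -3757*(-5*(-1) - 2) = -3757*(5 - 2) = -3757*3 = -11271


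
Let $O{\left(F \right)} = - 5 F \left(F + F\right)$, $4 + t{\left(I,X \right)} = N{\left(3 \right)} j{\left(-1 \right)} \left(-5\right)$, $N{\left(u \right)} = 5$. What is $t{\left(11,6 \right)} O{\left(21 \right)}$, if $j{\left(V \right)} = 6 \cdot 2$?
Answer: $1340640$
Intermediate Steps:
$j{\left(V \right)} = 12$
$t{\left(I,X \right)} = -304$ ($t{\left(I,X \right)} = -4 + 5 \cdot 12 \left(-5\right) = -4 + 60 \left(-5\right) = -4 - 300 = -304$)
$O{\left(F \right)} = - 10 F^{2}$ ($O{\left(F \right)} = - 5 F 2 F = - 10 F^{2}$)
$t{\left(11,6 \right)} O{\left(21 \right)} = - 304 \left(- 10 \cdot 21^{2}\right) = - 304 \left(\left(-10\right) 441\right) = \left(-304\right) \left(-4410\right) = 1340640$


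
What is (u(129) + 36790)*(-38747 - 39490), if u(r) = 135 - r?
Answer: -2878808652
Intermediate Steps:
(u(129) + 36790)*(-38747 - 39490) = ((135 - 1*129) + 36790)*(-38747 - 39490) = ((135 - 129) + 36790)*(-78237) = (6 + 36790)*(-78237) = 36796*(-78237) = -2878808652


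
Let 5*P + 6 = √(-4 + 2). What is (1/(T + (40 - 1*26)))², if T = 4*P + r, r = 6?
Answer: 25/(16*(19 + I*√2)²) ≈ 0.004257 - 0.00063724*I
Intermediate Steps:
P = -6/5 + I*√2/5 (P = -6/5 + √(-4 + 2)/5 = -6/5 + √(-2)/5 = -6/5 + (I*√2)/5 = -6/5 + I*√2/5 ≈ -1.2 + 0.28284*I)
T = 6/5 + 4*I*√2/5 (T = 4*(-6/5 + I*√2/5) + 6 = (-24/5 + 4*I*√2/5) + 6 = 6/5 + 4*I*√2/5 ≈ 1.2 + 1.1314*I)
(1/(T + (40 - 1*26)))² = (1/((6/5 + 4*I*√2/5) + (40 - 1*26)))² = (1/((6/5 + 4*I*√2/5) + (40 - 26)))² = (1/((6/5 + 4*I*√2/5) + 14))² = (1/(76/5 + 4*I*√2/5))² = (76/5 + 4*I*√2/5)⁻²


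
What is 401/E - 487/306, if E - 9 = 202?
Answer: 19949/64566 ≈ 0.30897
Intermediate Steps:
E = 211 (E = 9 + 202 = 211)
401/E - 487/306 = 401/211 - 487/306 = 19949/64566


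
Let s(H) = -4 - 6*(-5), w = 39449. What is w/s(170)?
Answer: 39449/26 ≈ 1517.3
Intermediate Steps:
s(H) = 26 (s(H) = -4 + 30 = 26)
w/s(170) = 39449/26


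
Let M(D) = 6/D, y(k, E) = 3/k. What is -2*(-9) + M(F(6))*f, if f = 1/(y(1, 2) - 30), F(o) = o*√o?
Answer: 18 - √6/162 ≈ 17.985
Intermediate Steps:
F(o) = o^(3/2)
f = -1/27 (f = 1/(3/1 - 30) = 1/(3*1 - 30) = 1/(3 - 30) = 1/(-27) = -1/27 ≈ -0.037037)
-2*(-9) + M(F(6))*f = -2*(-9) + (6/(6^(3/2)))*(-1/27) = 18 + (6/((6*√6)))*(-1/27) = 18 + (6*(√6/36))*(-1/27) = 18 + (√6/6)*(-1/27) = 18 - √6/162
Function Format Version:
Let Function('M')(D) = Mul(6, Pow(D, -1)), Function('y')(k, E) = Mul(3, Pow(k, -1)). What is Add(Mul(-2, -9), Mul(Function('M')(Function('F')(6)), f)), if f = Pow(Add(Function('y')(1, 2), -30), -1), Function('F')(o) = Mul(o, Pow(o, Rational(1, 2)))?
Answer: Add(18, Mul(Rational(-1, 162), Pow(6, Rational(1, 2)))) ≈ 17.985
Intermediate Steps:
Function('F')(o) = Pow(o, Rational(3, 2))
f = Rational(-1, 27) (f = Pow(Add(Mul(3, Pow(1, -1)), -30), -1) = Pow(Add(Mul(3, 1), -30), -1) = Pow(Add(3, -30), -1) = Pow(-27, -1) = Rational(-1, 27) ≈ -0.037037)
Add(Mul(-2, -9), Mul(Function('M')(Function('F')(6)), f)) = Add(Mul(-2, -9), Mul(Mul(6, Pow(Pow(6, Rational(3, 2)), -1)), Rational(-1, 27))) = Add(18, Mul(Mul(6, Pow(Mul(6, Pow(6, Rational(1, 2))), -1)), Rational(-1, 27))) = Add(18, Mul(Mul(6, Mul(Rational(1, 36), Pow(6, Rational(1, 2)))), Rational(-1, 27))) = Add(18, Mul(Mul(Rational(1, 6), Pow(6, Rational(1, 2))), Rational(-1, 27))) = Add(18, Mul(Rational(-1, 162), Pow(6, Rational(1, 2))))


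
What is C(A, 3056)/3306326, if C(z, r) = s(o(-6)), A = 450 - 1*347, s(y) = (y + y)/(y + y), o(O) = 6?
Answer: 1/3306326 ≈ 3.0245e-7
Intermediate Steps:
s(y) = 1 (s(y) = (2*y)/((2*y)) = (2*y)*(1/(2*y)) = 1)
A = 103 (A = 450 - 347 = 103)
C(z, r) = 1
C(A, 3056)/3306326 = 1/3306326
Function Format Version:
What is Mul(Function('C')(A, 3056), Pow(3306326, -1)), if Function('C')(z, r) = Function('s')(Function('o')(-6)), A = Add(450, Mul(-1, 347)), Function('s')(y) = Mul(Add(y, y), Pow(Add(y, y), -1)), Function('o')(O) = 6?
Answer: Rational(1, 3306326) ≈ 3.0245e-7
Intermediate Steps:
Function('s')(y) = 1 (Function('s')(y) = Mul(Mul(2, y), Pow(Mul(2, y), -1)) = Mul(Mul(2, y), Mul(Rational(1, 2), Pow(y, -1))) = 1)
A = 103 (A = Add(450, -347) = 103)
Function('C')(z, r) = 1
Mul(Function('C')(A, 3056), Pow(3306326, -1)) = Mul(1, Pow(3306326, -1)) = Mul(1, Rational(1, 3306326)) = Rational(1, 3306326)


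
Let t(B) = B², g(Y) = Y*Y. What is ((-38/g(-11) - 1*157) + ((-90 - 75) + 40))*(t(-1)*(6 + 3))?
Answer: -307440/121 ≈ -2540.8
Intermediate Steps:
g(Y) = Y²
((-38/g(-11) - 1*157) + ((-90 - 75) + 40))*(t(-1)*(6 + 3)) = ((-38/((-11)²) - 1*157) + ((-90 - 75) + 40))*((-1)²*(6 + 3)) = ((-38/121 - 157) + (-165 + 40))*(1*9) = ((-38*1/121 - 157) - 125)*9 = ((-38/121 - 157) - 125)*9 = (-19035/121 - 125)*9 = -34160/121*9 = -307440/121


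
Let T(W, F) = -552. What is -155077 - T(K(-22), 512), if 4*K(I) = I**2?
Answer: -154525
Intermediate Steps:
K(I) = I**2/4
-155077 - T(K(-22), 512) = -155077 - 1*(-552) = -155077 + 552 = -154525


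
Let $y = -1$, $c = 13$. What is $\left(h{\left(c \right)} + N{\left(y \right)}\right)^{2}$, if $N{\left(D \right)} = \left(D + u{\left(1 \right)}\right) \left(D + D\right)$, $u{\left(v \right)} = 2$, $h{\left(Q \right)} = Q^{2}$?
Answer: $27889$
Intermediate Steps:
$N{\left(D \right)} = 2 D \left(2 + D\right)$ ($N{\left(D \right)} = \left(D + 2\right) \left(D + D\right) = \left(2 + D\right) 2 D = 2 D \left(2 + D\right)$)
$\left(h{\left(c \right)} + N{\left(y \right)}\right)^{2} = \left(13^{2} + 2 \left(-1\right) \left(2 - 1\right)\right)^{2} = \left(169 + 2 \left(-1\right) 1\right)^{2} = \left(169 - 2\right)^{2} = 167^{2} = 27889$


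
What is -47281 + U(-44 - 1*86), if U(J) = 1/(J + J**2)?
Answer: -792902369/16770 ≈ -47281.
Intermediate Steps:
-47281 + U(-44 - 1*86) = -47281 + 1/((-44 - 1*86)*(1 + (-44 - 1*86))) = -47281 + 1/((-44 - 86)*(1 + (-44 - 86))) = -47281 + 1/((-130)*(1 - 130)) = -47281 - 1/130/(-129) = -47281 - 1/130*(-1/129) = -47281 + 1/16770 = -792902369/16770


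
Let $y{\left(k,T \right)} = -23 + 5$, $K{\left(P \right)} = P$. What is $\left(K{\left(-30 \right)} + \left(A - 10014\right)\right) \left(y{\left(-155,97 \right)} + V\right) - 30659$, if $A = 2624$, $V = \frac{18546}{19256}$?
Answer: $\frac{230481292}{2407} \approx 95755.0$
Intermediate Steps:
$y{\left(k,T \right)} = -18$
$V = \frac{9273}{9628}$ ($V = 18546 \cdot \frac{1}{19256} = \frac{9273}{9628} \approx 0.96313$)
$\left(K{\left(-30 \right)} + \left(A - 10014\right)\right) \left(y{\left(-155,97 \right)} + V\right) - 30659 = \left(-30 + \left(2624 - 10014\right)\right) \left(-18 + \frac{9273}{9628}\right) - 30659 = \left(-30 - 7390\right) \left(- \frac{164031}{9628}\right) - 30659 = \left(-7420\right) \left(- \frac{164031}{9628}\right) - 30659 = \frac{304277505}{2407} - 30659 = \frac{230481292}{2407}$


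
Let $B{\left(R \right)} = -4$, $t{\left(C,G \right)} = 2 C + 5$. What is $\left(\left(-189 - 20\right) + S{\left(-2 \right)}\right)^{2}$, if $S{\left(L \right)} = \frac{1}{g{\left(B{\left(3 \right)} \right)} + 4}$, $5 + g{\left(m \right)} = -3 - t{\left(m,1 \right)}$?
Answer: $44100$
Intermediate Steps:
$t{\left(C,G \right)} = 5 + 2 C$
$g{\left(m \right)} = -13 - 2 m$ ($g{\left(m \right)} = -5 - \left(8 + 2 m\right) = -13 - 2 m$)
$S{\left(L \right)} = -1$ ($S{\left(L \right)} = \frac{1}{\left(-13 - -8\right) + 4} = \frac{1}{\left(-13 + 8\right) + 4} = \frac{1}{-5 + 4} = \frac{1}{-1} = -1$)
$\left(\left(-189 - 20\right) + S{\left(-2 \right)}\right)^{2} = \left(\left(-189 - 20\right) - 1\right)^{2} = \left(-209 - 1\right)^{2} = \left(-210\right)^{2} = 44100$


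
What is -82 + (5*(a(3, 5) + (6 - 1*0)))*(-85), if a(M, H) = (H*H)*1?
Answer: -13257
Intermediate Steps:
a(M, H) = H**2 (a(M, H) = H**2*1 = H**2)
-82 + (5*(a(3, 5) + (6 - 1*0)))*(-85) = -82 + (5*(5**2 + (6 - 1*0)))*(-85) = -82 + (5*(25 + (6 + 0)))*(-85) = -82 + (5*(25 + 6))*(-85) = -82 + (5*31)*(-85) = -82 + 155*(-85) = -82 - 13175 = -13257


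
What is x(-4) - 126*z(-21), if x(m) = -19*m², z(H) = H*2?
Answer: 4988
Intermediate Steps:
z(H) = 2*H
x(-4) - 126*z(-21) = -19*(-4)² - 252*(-21) = -19*16 - 126*(-42) = -304 + 5292 = 4988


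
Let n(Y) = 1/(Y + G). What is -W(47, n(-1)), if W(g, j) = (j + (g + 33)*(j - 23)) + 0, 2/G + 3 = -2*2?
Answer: 1903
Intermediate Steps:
G = -2/7 (G = 2/(-3 - 2*2) = 2/(-3 - 4) = 2/(-7) = 2*(-⅐) = -2/7 ≈ -0.28571)
n(Y) = 1/(-2/7 + Y) (n(Y) = 1/(Y - 2/7) = 1/(-2/7 + Y))
W(g, j) = j + (-23 + j)*(33 + g) (W(g, j) = (j + (33 + g)*(-23 + j)) + 0 = (j + (-23 + j)*(33 + g)) + 0 = j + (-23 + j)*(33 + g))
-W(47, n(-1)) = -(-759 - 23*47 + 34*(7/(-2 + 7*(-1))) + 47*(7/(-2 + 7*(-1)))) = -(-759 - 1081 + 34*(7/(-2 - 7)) + 47*(7/(-2 - 7))) = -(-759 - 1081 + 34*(7/(-9)) + 47*(7/(-9))) = -(-759 - 1081 + 34*(7*(-⅑)) + 47*(7*(-⅑))) = -(-759 - 1081 + 34*(-7/9) + 47*(-7/9)) = -(-759 - 1081 - 238/9 - 329/9) = -1*(-1903) = 1903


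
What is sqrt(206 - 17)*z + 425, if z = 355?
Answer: 425 + 1065*sqrt(21) ≈ 5305.4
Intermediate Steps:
sqrt(206 - 17)*z + 425 = sqrt(206 - 17)*355 + 425 = sqrt(189)*355 + 425 = (3*sqrt(21))*355 + 425 = 1065*sqrt(21) + 425 = 425 + 1065*sqrt(21)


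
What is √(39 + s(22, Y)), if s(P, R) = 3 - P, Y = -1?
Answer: 2*√5 ≈ 4.4721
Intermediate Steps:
√(39 + s(22, Y)) = √(39 + (3 - 1*22)) = √(39 + (3 - 22)) = √(39 - 19) = √20 = 2*√5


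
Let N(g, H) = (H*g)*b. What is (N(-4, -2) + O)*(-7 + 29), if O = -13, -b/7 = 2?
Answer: -2750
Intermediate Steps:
b = -14 (b = -7*2 = -14)
N(g, H) = -14*H*g (N(g, H) = (H*g)*(-14) = -14*H*g)
(N(-4, -2) + O)*(-7 + 29) = (-14*(-2)*(-4) - 13)*(-7 + 29) = (-112 - 13)*22 = -125*22 = -2750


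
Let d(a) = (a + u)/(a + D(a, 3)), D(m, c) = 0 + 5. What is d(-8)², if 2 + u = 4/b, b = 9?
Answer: 7396/729 ≈ 10.145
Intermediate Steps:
D(m, c) = 5
u = -14/9 (u = -2 + 4/9 = -14/9 ≈ -1.5556)
d(a) = (-14/9 + a)/(5 + a) (d(a) = (a - 14/9)/(a + 5) = (-14/9 + a)/(5 + a))
d(-8)² = ((-14/9 - 8)/(5 - 8))² = (-86/9/(-3))² = (-⅓*(-86/9))² = (86/27)² = 7396/729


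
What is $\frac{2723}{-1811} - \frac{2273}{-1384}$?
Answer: $\frac{347771}{2506424} \approx 0.13875$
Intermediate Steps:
$\frac{2723}{-1811} - \frac{2273}{-1384} = 2723 \left(- \frac{1}{1811}\right) - - \frac{2273}{1384} = - \frac{2723}{1811} + \frac{2273}{1384} = \frac{347771}{2506424}$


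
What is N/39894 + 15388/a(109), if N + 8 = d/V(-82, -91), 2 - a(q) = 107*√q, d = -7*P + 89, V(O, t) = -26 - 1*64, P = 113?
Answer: -2046712219/82975331130 - 1646516*√109/1247937 ≈ -13.799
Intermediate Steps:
V(O, t) = -90 (V(O, t) = -26 - 64 = -90)
d = -702 (d = -7*113 + 89 = -791 + 89 = -702)
a(q) = 2 - 107*√q
N = -⅕ (N = -8 - 702/(-90) = -8 - 702*(-1/90) = -8 + 39/5 = -⅕ ≈ -0.20000)
N/39894 + 15388/a(109) = -⅕/39894 + 15388/(2 - 107*√109) = -⅕*1/39894 + 15388/(2 - 107*√109) = -1/199470 + 15388/(2 - 107*√109)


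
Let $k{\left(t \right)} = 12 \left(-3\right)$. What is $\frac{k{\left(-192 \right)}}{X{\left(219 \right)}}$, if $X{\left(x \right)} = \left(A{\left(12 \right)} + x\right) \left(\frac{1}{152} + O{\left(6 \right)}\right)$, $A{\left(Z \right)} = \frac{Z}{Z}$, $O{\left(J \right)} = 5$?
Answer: $- \frac{1368}{41855} \approx -0.032684$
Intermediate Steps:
$A{\left(Z \right)} = 1$
$k{\left(t \right)} = -36$
$X{\left(x \right)} = \frac{761}{152} + \frac{761 x}{152}$ ($X{\left(x \right)} = \left(1 + x\right) \left(\frac{1}{152} + 5\right) = \left(1 + x\right) \frac{761}{152} = \frac{761}{152} + \frac{761 x}{152}$)
$\frac{k{\left(-192 \right)}}{X{\left(219 \right)}} = - \frac{36}{\frac{761}{152} + \frac{761}{152} \cdot 219} = - \frac{36}{\frac{761}{152} + \frac{166659}{152}} = - \frac{36}{\frac{41855}{38}} = \left(-36\right) \frac{38}{41855} = - \frac{1368}{41855}$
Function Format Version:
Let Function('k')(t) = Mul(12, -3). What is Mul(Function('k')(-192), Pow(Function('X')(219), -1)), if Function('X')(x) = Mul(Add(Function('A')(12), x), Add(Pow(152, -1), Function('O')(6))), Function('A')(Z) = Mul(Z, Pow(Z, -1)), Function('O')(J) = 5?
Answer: Rational(-1368, 41855) ≈ -0.032684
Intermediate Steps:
Function('A')(Z) = 1
Function('k')(t) = -36
Function('X')(x) = Add(Rational(761, 152), Mul(Rational(761, 152), x)) (Function('X')(x) = Mul(Add(1, x), Add(Pow(152, -1), 5)) = Mul(Add(1, x), Add(Rational(1, 152), 5)) = Mul(Add(1, x), Rational(761, 152)) = Add(Rational(761, 152), Mul(Rational(761, 152), x)))
Mul(Function('k')(-192), Pow(Function('X')(219), -1)) = Mul(-36, Pow(Add(Rational(761, 152), Mul(Rational(761, 152), 219)), -1)) = Mul(-36, Pow(Add(Rational(761, 152), Rational(166659, 152)), -1)) = Mul(-36, Pow(Rational(41855, 38), -1)) = Mul(-36, Rational(38, 41855)) = Rational(-1368, 41855)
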